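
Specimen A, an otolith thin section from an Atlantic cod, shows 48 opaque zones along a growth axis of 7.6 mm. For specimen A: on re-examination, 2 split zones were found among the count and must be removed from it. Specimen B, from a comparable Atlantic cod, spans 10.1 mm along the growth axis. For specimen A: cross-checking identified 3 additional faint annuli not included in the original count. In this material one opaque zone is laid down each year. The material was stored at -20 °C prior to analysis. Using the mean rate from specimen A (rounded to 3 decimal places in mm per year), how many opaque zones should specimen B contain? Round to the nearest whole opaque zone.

65 opaque zones

Specimen A: after corrections the count is 48 − 2 + 3 = 49 opaque zones.
A: 7.6 mm over 49 years gives 7.6 / 49 ≈ 0.155 mm/yr.
For B, 10.1 / 0.155 = 65.16 years ≈ 65 opaque zones.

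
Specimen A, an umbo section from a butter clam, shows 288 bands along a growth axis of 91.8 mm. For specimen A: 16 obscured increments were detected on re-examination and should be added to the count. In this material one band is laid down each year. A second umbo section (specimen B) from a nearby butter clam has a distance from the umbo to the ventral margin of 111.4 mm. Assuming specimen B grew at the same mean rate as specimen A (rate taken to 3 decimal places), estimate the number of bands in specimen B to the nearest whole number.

369 bands

Specimen A: adjusted count: 288 + 16 = 304 bands.
A: Mean rate = 91.8 mm / 304 years ≈ 0.302 mm/year.
Specimen B: 111.4 mm / 0.302 mm per year = 368.87 years ≈ 369 bands.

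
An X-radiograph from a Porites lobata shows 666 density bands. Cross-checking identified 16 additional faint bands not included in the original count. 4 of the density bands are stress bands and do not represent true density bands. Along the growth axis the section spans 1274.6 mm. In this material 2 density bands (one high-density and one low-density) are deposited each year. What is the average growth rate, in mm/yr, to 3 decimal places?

3.760 mm/yr

Correcting the raw count gives 666 − 4 + 16 = 678 true density bands.
With 2 density bands per year, 678 / 2 = 339 years.
Extension rate ≈ 1274.6 / 339 = 3.760 mm/yr.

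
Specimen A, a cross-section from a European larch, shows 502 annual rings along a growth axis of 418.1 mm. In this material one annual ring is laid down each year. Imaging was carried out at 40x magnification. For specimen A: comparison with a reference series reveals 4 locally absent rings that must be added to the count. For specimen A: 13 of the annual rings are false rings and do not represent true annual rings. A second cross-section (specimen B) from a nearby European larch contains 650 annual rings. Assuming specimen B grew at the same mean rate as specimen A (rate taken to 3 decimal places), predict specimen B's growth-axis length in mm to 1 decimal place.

Specimen A: true annual ring count = 502 − 13 + 4 = 493.
A: Extension rate ≈ 418.1 / 493 = 0.848 mm/year.
Length of B = 0.848 × 650 = 551.2 mm.

551.2 mm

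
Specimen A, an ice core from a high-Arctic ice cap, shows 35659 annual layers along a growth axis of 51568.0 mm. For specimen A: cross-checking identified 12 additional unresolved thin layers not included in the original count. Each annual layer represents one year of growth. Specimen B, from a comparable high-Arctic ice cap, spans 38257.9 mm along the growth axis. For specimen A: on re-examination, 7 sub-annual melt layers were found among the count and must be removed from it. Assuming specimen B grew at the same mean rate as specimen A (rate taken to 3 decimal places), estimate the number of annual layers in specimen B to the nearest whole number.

26458 annual layers

Specimen A: correcting the raw count gives 35659 − 7 + 12 = 35664 true annual layers.
A: 51568.0 mm over 35664 years gives 51568.0 / 35664 ≈ 1.446 mm/yr.
For B, 38257.9 / 1.446 = 26457.75 years ≈ 26458 annual layers.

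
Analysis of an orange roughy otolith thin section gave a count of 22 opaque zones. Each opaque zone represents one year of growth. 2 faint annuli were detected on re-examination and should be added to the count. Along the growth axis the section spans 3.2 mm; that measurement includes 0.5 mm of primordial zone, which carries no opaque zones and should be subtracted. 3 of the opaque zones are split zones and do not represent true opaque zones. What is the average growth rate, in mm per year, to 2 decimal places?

Correcting the raw count gives 22 − 3 + 2 = 21 true opaque zones.
Net length = 3.2 − 0.5 = 2.7 mm.
Extension rate ≈ 2.7 / 21 = 0.13 mm per year.

0.13 mm per year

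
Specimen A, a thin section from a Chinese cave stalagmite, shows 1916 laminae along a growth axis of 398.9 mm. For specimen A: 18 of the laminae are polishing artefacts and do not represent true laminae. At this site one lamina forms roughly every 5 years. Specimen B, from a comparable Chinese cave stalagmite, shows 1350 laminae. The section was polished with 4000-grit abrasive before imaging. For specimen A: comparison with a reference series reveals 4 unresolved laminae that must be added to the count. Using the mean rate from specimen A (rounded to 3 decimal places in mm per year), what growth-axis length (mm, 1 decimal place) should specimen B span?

Specimen A: after corrections the count is 1916 − 18 + 4 = 1902 laminae.
Specimen A: 1902 laminae at 5 years each span 1902 × 5 = 9510 years.
A: Mean rate = 398.9 mm / 9510 years ≈ 0.042 mm/yr.
Specimen B: multiplying by 5 years per lamina: 1350 × 5 = 6750 years. Length of B = 0.042 × 6750 = 283.5 mm.

283.5 mm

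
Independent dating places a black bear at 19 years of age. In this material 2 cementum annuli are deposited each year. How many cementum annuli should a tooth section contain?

38 cementum annuli

Expected cementum annuli: 19 × 2 = 38.
So 38 cementum annuli should be present.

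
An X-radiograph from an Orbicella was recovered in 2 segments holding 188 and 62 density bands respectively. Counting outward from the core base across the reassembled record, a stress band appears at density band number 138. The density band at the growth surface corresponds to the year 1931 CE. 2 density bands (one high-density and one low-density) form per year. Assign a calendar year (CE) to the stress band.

1875 CE

Total density bands = 188 + 62 = 250.
Between density band 138 and the growth surface there are 250 − 138 = 112 density bands.
With 2 density bands per year, 112 / 2 = 56 years.
1931 − 56 = 1875 CE.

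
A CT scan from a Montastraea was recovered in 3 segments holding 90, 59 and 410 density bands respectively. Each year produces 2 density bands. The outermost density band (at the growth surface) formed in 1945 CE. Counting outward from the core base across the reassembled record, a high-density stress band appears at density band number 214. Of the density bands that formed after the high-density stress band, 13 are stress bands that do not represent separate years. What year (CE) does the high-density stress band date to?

1779 CE

Total density bands = 90 + 59 + 410 = 559.
Between density band 214 and the growth surface there are 559 − 214 = 345 density bands.
345 − 13 false = 332 true density bands after the high-density stress band.
332 density bands at 2 per year is 332 / 2 = 166 years.
1945 − 166 = 1779 CE.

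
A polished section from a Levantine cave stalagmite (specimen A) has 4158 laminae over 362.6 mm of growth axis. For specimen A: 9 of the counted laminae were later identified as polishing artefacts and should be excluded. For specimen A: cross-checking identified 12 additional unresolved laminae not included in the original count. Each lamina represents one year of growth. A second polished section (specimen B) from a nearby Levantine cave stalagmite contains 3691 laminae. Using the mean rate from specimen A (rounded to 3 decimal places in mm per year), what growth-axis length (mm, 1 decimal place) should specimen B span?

Specimen A: true lamina count = 4158 − 9 + 12 = 4161.
A: 362.6 mm over 4161 years gives 362.6 / 4161 ≈ 0.087 mm per year.
B's length ≈ 0.087 × 3691 = 321.1 mm.

321.1 mm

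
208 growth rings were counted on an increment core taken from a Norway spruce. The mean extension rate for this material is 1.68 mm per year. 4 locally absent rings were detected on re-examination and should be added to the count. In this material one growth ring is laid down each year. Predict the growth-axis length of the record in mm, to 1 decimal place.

Adjusted count: 208 + 4 = 212 growth rings.
212 years at 1.68 mm/year gives 1.68 × 212 = 356.2 mm.

356.2 mm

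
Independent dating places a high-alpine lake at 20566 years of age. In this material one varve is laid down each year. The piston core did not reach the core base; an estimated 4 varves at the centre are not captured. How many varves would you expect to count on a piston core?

20562 varves

Expected varves over 20566 years: 20566.
20566 − 4 missed = 20562 varves expected in the prepared section.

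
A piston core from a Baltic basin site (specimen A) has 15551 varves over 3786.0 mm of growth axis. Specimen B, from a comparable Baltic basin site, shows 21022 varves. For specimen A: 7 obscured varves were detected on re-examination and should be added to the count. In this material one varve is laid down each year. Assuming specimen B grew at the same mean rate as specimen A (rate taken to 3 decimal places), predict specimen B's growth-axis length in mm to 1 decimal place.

5108.3 mm

Specimen A: true varve count = 15551 + 7 = 15558.
A: Mean rate = 3786.0 mm / 15558 years ≈ 0.243 mm/year.
Length of B = 0.243 × 21022 = 5108.3 mm.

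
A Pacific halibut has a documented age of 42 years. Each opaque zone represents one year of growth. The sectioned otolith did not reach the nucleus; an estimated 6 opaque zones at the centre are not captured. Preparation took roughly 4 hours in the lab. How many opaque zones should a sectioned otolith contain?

One opaque zone per year gives 42 opaque zones over 42 years.
Subtracting the 6 opaque zones not captured gives 42 − 6 = 36 opaque zones in the record.

36 opaque zones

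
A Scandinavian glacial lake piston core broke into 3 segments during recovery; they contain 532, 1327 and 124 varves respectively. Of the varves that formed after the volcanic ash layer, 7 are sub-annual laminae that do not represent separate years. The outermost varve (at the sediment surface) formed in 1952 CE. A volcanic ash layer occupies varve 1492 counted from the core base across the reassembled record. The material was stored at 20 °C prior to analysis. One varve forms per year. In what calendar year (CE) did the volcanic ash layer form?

Total varves = 532 + 1327 + 124 = 1983.
The volcanic ash layer sits at varve 1492 from the core base, so 1983 − 1492 = 491 varves formed after it.
Removing the 7 false varves leaves 491 − 7 = 484 true varves beyond the volcanic ash layer.
Counting back 484 years from 1952 CE places the volcanic ash layer in 1952 − 484 = 1468 CE.

1468 CE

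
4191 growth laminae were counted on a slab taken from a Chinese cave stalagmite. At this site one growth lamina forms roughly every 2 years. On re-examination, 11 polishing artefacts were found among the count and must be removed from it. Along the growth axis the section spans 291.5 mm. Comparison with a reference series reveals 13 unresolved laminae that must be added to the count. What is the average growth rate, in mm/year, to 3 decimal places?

Correcting the raw count gives 4191 − 11 + 13 = 4193 true growth laminae.
At 2 years per growth lamina, 4193 × 2 = 8386 years.
291.5 mm over 8386 years gives 291.5 / 8386 ≈ 0.035 mm/year.

0.035 mm/year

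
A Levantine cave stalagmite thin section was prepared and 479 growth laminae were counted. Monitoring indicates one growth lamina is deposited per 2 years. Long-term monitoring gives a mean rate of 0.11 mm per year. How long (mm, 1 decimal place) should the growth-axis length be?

479 growth laminae at 2 years each span 479 × 2 = 958 years.
Length ≈ 0.11 × 958 = 105.4 mm.

105.4 mm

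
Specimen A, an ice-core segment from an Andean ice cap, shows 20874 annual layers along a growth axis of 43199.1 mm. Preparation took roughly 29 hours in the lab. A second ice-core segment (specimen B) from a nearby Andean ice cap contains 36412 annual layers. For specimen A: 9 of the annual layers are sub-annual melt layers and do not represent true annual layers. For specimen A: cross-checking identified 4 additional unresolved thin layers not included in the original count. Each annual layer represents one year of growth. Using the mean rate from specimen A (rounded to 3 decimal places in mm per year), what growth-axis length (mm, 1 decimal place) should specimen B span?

75372.8 mm

Specimen A: after corrections the count is 20874 − 9 + 4 = 20869 annual layers.
A: Mean rate = 43199.1 mm / 20869 years ≈ 2.070 mm per year.
For B, 2.070 mm/year × 36412 years = 75372.8 mm.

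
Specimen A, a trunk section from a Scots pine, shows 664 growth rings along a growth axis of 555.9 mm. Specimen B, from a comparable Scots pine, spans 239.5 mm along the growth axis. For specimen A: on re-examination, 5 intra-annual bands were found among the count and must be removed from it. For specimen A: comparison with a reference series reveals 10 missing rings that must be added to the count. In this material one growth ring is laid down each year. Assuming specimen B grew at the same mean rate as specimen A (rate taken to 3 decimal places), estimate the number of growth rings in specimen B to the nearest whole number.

Specimen A: correcting the raw count gives 664 − 5 + 10 = 669 true growth rings.
A: 555.9 mm over 669 years gives 555.9 / 669 ≈ 0.831 mm/year.
Specimen B: 239.5 mm / 0.831 mm per year = 288.21 years ≈ 288 growth rings.

288 growth rings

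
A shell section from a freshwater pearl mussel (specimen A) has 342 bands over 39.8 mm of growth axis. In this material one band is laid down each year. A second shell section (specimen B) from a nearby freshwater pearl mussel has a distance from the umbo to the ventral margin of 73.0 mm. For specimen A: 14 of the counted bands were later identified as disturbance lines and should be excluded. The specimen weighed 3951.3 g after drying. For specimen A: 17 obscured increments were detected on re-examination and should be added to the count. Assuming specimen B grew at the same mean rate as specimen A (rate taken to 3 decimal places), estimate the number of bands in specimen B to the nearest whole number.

635 bands

Specimen A: true band count = 342 − 14 + 17 = 345.
A: 39.8 mm over 345 years gives 39.8 / 345 ≈ 0.115 mm/yr.
Specimen B: 73.0 mm / 0.115 mm per year = 634.78 years ≈ 635 bands.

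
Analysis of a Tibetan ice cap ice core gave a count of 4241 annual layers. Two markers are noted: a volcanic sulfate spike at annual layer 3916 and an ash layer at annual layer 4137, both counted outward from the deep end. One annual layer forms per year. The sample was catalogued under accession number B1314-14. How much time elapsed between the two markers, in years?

221 years

4137 − 3916 = 221 annual layers lie between the two events.
At one annual layer per year, 221 years elapsed between them.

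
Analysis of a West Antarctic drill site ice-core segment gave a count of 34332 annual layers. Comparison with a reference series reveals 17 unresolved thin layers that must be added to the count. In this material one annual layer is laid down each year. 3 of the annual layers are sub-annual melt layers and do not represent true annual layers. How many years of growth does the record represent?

After corrections the count is 34332 − 3 + 17 = 34346 annual layers.
At one annual layer per year, that is 34346 years.

34346 years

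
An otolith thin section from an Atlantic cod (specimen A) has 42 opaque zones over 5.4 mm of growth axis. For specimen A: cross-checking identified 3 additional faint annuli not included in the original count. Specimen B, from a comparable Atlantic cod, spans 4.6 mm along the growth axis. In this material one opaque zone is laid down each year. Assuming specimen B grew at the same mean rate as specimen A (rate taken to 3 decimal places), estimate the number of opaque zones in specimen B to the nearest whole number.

Specimen A: adjusted count: 42 + 3 = 45 opaque zones.
A: 5.4 mm over 45 years gives 5.4 / 45 ≈ 0.120 mm/yr.
B spans 4.6 / 0.120 = 38.33 years ≈ 38 opaque zones.

38 opaque zones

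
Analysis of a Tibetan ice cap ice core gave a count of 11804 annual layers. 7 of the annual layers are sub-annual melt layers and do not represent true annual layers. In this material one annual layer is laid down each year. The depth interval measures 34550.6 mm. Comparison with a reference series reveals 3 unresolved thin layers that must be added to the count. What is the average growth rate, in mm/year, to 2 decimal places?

True annual layer count = 11804 − 7 + 3 = 11800.
34550.6 mm over 11800 years gives 34550.6 / 11800 ≈ 2.93 mm/year.

2.93 mm/year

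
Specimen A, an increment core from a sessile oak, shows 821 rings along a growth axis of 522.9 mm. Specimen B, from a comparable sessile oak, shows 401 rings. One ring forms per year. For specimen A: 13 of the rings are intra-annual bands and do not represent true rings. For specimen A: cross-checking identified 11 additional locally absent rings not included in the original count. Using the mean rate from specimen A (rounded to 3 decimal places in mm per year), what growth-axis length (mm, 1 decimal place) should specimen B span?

255.8 mm

Specimen A: true ring count = 821 − 13 + 11 = 819.
A: Mean rate = 522.9 mm / 819 years ≈ 0.638 mm/yr.
B's length ≈ 0.638 × 401 = 255.8 mm.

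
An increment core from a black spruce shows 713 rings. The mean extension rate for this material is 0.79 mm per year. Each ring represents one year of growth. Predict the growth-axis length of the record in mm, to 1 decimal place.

563.3 mm

The record spans 713 years at 0.79 mm per year.
Predicted length = 0.79 mm/year × 713 years = 563.3 mm.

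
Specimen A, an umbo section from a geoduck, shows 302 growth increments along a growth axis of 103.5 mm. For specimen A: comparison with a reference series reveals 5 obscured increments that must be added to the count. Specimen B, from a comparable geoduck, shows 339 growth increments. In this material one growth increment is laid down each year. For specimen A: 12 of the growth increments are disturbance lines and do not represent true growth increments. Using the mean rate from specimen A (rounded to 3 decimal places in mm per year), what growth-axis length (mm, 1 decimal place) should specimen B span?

Specimen A: true growth increment count = 302 − 12 + 5 = 295.
A: 103.5 mm over 295 years gives 103.5 / 295 ≈ 0.351 mm/yr.
For B, 0.351 mm/year × 339 years = 119.0 mm.

119.0 mm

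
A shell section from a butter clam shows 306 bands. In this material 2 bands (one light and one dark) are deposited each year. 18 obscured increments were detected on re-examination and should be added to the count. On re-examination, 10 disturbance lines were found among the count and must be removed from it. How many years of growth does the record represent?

157 years

Adjusted count: 306 − 10 + 18 = 314 bands.
With 2 bands per year, 314 / 2 = 157 years.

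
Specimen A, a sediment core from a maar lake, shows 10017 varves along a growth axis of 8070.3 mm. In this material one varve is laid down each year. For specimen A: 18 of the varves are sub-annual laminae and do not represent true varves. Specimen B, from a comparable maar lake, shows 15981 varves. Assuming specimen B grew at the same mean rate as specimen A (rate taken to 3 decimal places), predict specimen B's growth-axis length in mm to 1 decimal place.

Specimen A: after corrections the count is 10017 − 18 = 9999 varves.
A: 8070.3 mm over 9999 years gives 8070.3 / 9999 ≈ 0.807 mm/year.
B's length ≈ 0.807 × 15981 = 12896.7 mm.

12896.7 mm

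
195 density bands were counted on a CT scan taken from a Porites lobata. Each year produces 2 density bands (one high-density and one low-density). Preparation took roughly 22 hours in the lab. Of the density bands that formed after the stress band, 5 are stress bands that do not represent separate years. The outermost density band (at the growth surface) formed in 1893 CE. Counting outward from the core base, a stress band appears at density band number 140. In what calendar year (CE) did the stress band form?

195 − 140 = 55 density bands lie beyond the stress band toward the growth surface.
Excluding 5 false density bands: 55 − 5 = 50.
50 density bands at 2 per year is 50 / 2 = 25 years.
1893 − 25 = 1868 CE.

1868 CE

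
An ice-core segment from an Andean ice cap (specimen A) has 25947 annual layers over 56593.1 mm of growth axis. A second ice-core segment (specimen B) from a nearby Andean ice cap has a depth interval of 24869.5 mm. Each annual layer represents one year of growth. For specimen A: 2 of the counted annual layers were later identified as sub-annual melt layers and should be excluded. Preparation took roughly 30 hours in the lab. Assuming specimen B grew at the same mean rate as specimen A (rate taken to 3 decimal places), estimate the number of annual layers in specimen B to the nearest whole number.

Specimen A: correcting the raw count gives 25947 − 2 = 25945 true annual layers.
A: Extension rate ≈ 56593.1 / 25945 = 2.181 mm per year.
B spans 24869.5 / 2.181 = 11402.80 years ≈ 11403 annual layers.

11403 annual layers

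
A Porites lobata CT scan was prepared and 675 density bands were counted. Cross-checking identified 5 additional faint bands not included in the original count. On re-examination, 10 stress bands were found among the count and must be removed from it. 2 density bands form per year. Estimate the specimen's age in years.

335 years

True density band count = 675 − 10 + 5 = 670.
670 density bands at 2 per year is 670 / 2 = 335 years.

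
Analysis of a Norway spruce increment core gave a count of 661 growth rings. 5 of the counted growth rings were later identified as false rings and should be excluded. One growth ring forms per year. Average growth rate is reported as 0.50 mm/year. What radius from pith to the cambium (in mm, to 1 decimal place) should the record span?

328.0 mm

True growth ring count = 661 − 5 = 656.
Predicted length = 0.50 mm/year × 656 years = 328.0 mm.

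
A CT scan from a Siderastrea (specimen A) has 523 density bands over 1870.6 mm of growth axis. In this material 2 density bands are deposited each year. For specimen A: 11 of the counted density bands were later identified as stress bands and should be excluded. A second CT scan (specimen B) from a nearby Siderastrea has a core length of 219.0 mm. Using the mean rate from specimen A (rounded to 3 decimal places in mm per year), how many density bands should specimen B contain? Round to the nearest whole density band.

60 density bands

Specimen A: adjusted count: 523 − 11 = 512 density bands.
Specimen A: dividing by 2 density bands per year: 512 / 2 = 256 years.
A: Extension rate ≈ 1870.6 / 256 = 7.307 mm per year.
B spans 219.0 / 7.307 = 29.97 years; at 2 density bands per year that is 29.97 × 2 ≈ 60 density bands.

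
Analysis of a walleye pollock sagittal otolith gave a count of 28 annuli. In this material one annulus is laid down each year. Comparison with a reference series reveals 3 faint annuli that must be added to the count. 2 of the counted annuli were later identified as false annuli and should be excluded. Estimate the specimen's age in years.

29 yr

Adjusted count: 28 − 2 + 3 = 29 annuli.
One annulus per year makes the duration 29 years.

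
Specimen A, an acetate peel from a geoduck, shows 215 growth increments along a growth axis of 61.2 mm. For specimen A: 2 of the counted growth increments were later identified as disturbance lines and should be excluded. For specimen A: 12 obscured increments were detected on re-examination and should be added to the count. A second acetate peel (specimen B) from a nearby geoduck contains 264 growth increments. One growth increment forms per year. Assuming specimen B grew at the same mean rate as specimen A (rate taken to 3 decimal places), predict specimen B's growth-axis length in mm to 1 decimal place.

71.8 mm

Specimen A: adjusted count: 215 − 2 + 12 = 225 growth increments.
A: Mean rate = 61.2 mm / 225 years ≈ 0.272 mm/year.
For B, 0.272 mm/year × 264 years = 71.8 mm.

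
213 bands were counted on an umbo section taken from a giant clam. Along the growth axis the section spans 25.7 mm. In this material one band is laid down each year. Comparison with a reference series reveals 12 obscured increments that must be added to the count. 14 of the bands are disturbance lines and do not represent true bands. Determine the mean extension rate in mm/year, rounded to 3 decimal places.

0.122 mm/year

True band count = 213 − 14 + 12 = 211.
25.7 mm over 211 years gives 25.7 / 211 ≈ 0.122 mm/year.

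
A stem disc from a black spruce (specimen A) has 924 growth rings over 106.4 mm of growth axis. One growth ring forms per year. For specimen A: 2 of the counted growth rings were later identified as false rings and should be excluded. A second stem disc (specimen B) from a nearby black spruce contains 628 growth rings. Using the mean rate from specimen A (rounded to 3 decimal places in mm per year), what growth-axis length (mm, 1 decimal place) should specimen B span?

72.2 mm

Specimen A: after corrections the count is 924 − 2 = 922 growth rings.
A: Extension rate ≈ 106.4 / 922 = 0.115 mm/year.
B's length ≈ 0.115 × 628 = 72.2 mm.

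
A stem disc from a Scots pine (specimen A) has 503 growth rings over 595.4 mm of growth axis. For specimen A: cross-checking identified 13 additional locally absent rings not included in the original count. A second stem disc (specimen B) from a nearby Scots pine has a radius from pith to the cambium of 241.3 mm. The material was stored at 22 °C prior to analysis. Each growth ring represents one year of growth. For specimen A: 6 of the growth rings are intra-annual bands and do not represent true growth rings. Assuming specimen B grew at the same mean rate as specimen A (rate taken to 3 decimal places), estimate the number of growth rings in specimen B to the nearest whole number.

207 growth rings

Specimen A: true growth ring count = 503 − 6 + 13 = 510.
A: 595.4 mm over 510 years gives 595.4 / 510 ≈ 1.167 mm/year.
B spans 241.3 / 1.167 = 206.77 years ≈ 207 growth rings.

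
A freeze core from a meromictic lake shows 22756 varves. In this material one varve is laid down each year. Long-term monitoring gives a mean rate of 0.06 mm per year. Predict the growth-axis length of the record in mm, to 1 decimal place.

1365.4 mm

The record spans 22756 years at 0.06 mm per year.
Length ≈ 0.06 × 22756 = 1365.4 mm.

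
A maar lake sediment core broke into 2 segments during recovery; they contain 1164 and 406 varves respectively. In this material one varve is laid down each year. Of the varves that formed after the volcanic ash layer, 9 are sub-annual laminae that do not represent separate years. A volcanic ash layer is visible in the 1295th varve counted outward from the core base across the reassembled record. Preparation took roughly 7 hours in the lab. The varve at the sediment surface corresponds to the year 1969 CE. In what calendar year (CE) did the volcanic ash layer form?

Total varves = 1164 + 406 = 1570.
Between varve 1295 and the sediment surface there are 1570 − 1295 = 275 varves.
275 − 9 false = 266 true varves after the volcanic ash layer.
The varve at the sediment surface is 1969 CE, so the volcanic ash layer dates to 1969 − 266 = 1703 CE.

1703 CE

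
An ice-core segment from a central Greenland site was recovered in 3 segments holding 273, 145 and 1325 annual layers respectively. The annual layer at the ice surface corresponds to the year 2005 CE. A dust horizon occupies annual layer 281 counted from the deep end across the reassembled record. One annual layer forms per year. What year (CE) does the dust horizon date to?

543 CE

Total annual layers = 273 + 145 + 1325 = 1743.
Between annual layer 281 and the ice surface there are 1743 − 281 = 1462 annual layers.
2005 − 1462 = 543 CE.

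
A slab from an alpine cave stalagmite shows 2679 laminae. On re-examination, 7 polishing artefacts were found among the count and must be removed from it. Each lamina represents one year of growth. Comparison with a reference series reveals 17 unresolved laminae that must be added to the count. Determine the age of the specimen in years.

After corrections the count is 2679 − 7 + 17 = 2689 laminae.
One lamina per year makes the duration 2689 years.

2689 yr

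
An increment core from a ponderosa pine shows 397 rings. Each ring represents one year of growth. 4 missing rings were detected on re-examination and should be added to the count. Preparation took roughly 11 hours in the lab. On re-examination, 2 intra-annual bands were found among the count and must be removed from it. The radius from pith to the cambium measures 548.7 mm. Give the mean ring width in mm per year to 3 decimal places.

1.375 mm per year

True ring count = 397 − 2 + 4 = 399.
Mean rate = 548.7 mm / 399 years ≈ 1.375 mm per year.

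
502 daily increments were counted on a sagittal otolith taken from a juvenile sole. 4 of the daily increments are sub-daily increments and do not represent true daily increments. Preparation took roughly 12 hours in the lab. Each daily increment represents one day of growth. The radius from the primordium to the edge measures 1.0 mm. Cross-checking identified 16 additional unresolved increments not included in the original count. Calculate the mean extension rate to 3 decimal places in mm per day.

0.002 mm per day

True daily increment count = 502 − 4 + 16 = 514.
1.0 mm over 514 days gives 1.0 / 514 ≈ 0.002 mm per day.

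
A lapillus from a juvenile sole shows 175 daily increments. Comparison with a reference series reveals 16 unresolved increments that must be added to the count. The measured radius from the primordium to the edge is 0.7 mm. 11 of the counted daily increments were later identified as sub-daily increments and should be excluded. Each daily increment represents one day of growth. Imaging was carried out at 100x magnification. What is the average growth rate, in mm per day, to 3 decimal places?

Correcting the raw count gives 175 − 11 + 16 = 180 true daily increments.
Extension rate ≈ 0.7 / 180 = 0.004 mm per day.

0.004 mm per day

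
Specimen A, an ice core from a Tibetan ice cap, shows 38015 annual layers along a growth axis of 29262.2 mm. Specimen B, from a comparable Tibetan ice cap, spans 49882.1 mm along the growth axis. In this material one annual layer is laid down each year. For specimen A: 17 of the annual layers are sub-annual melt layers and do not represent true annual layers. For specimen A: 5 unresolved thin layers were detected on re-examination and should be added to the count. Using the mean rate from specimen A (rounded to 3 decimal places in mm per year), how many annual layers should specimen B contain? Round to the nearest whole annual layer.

64782 annual layers

Specimen A: adjusted count: 38015 − 17 + 5 = 38003 annual layers.
A: Mean rate = 29262.2 mm / 38003 years ≈ 0.770 mm/yr.
Specimen B: 49882.1 mm / 0.770 mm per year = 64781.95 years ≈ 64782 annual layers.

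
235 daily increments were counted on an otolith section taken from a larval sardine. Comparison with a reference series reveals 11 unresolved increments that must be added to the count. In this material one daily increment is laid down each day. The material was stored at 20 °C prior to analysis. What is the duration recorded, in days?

Adjusted count: 235 + 11 = 246 daily increments.
One daily increment per day makes the duration 246 days.

246 days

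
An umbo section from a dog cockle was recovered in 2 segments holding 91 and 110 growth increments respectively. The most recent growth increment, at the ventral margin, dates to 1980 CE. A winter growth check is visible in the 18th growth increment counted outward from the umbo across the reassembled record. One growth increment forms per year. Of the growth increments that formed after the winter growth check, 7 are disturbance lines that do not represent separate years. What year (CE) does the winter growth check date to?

1804 CE

Total growth increments = 91 + 110 = 201.
Between growth increment 18 and the ventral margin there are 201 − 18 = 183 growth increments.
Excluding 7 false growth increments: 183 − 7 = 176.
The growth increment at the ventral margin is 1980 CE, so the winter growth check dates to 1980 − 176 = 1804 CE.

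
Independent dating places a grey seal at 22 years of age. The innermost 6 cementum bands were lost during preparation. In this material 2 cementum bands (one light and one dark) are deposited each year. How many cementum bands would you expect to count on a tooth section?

38 cementum bands

Expected cementum bands: 22 × 2 = 44.
44 − 6 missed = 38 cementum bands expected in the prepared section.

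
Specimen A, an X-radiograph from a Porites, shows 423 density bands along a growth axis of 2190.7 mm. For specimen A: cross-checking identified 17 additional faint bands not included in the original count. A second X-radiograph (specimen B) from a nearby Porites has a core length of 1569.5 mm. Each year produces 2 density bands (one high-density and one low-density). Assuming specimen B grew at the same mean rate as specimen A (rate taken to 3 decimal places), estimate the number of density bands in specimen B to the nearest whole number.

315 density bands

Specimen A: correcting the raw count gives 423 + 17 = 440 true density bands.
Specimen A: with 2 density bands per year, 440 / 2 = 220 years.
A: Mean rate = 2190.7 mm / 220 years ≈ 9.958 mm/year.
B spans 1569.5 / 9.958 = 157.61 years; at 2 density bands per year that is 157.61 × 2 ≈ 315 density bands.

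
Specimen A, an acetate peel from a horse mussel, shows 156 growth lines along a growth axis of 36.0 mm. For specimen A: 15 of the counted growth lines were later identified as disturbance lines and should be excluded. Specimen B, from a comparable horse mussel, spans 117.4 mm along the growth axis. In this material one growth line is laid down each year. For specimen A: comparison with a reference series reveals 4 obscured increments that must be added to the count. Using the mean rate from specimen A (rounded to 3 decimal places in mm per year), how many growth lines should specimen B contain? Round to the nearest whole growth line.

Specimen A: adjusted count: 156 − 15 + 4 = 145 growth lines.
A: 36.0 mm over 145 years gives 36.0 / 145 ≈ 0.248 mm/yr.
For B, 117.4 / 0.248 = 473.39 years ≈ 473 growth lines.

473 growth lines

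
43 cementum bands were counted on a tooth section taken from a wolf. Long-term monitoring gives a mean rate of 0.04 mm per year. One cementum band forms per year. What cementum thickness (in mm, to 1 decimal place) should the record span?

The record spans 43 years at 0.04 mm per year.
Predicted length = 0.04 mm/year × 43 years = 1.7 mm.

1.7 mm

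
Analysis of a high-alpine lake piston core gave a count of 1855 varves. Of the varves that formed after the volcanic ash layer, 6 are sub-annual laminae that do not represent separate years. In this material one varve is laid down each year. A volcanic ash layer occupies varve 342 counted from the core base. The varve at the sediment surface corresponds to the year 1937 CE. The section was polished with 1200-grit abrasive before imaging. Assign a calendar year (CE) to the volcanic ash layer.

430 CE

Between varve 342 and the sediment surface there are 1855 − 342 = 1513 varves.
Excluding 6 false varves: 1513 − 6 = 1507.
Counting back 1507 years from 1937 CE places the volcanic ash layer in 1937 − 1507 = 430 CE.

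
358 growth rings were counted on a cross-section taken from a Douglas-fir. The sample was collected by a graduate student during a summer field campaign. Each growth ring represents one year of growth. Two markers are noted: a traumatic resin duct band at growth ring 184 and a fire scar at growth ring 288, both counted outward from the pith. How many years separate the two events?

104 years

Separation: 288 − 184 = 104 growth rings.
One growth ring per year makes the interval 104 years.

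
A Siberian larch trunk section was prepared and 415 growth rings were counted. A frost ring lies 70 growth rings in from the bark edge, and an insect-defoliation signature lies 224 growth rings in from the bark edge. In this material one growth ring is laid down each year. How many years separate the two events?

154 yr

The two markers are separated by 224 − 70 = 154 growth rings.
One growth ring per year makes the interval 154 years.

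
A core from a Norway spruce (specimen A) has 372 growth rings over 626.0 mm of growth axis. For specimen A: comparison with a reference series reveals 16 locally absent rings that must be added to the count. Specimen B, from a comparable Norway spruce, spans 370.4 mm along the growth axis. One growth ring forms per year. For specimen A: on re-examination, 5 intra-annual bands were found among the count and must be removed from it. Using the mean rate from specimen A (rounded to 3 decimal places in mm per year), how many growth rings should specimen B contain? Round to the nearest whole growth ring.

227 growth rings

Specimen A: true growth ring count = 372 − 5 + 16 = 383.
A: 626.0 mm over 383 years gives 626.0 / 383 ≈ 1.634 mm per year.
Specimen B: 370.4 mm / 1.634 mm per year = 226.68 years ≈ 227 growth rings.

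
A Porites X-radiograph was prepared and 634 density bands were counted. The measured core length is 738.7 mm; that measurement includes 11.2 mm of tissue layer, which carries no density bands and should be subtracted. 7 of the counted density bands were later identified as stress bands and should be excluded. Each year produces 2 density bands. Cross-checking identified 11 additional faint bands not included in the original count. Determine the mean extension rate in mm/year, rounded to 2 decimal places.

2.28 mm/year

After corrections the count is 634 − 7 + 11 = 638 density bands.
638 density bands at 2 per year is 638 / 2 = 319 years.
The growth record spans 738.7 − 11.2 = 727.5 mm.
Extension rate ≈ 727.5 / 319 = 2.28 mm/year.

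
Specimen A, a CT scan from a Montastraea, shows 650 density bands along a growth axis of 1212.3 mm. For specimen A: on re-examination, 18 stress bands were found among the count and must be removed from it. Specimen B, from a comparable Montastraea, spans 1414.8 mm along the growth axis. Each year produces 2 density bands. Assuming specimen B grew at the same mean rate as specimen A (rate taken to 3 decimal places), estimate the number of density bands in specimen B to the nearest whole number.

738 density bands

Specimen A: correcting the raw count gives 650 − 18 = 632 true density bands.
Specimen A: 632 density bands at 2 per year is 632 / 2 = 316 years.
A: 1212.3 mm over 316 years gives 1212.3 / 316 ≈ 3.836 mm/yr.
For B, 1414.8 / 3.836 = 368.82 years; at 2 density bands per year that is 368.82 × 2 ≈ 738 density bands.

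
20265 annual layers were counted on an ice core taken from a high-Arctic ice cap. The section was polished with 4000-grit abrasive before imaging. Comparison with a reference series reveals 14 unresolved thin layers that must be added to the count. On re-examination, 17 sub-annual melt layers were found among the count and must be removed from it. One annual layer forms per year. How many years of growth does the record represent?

After corrections the count is 20265 − 17 + 14 = 20262 annual layers.
At one annual layer per year, that is 20262 years.

20262 years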